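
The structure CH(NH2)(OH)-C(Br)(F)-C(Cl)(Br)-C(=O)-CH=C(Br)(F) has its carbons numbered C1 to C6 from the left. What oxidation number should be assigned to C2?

+2

Assign +1 per bond to O/N/halogen, −1 per bond to H or an electropositive element, and 0 per bond to carbon.
C2 has one bond to C (0), one bond to C (0), one bond to Br (+1), one bond to F (+1).
Oxidation state = 0 + 0 + 1 + 1 = +2.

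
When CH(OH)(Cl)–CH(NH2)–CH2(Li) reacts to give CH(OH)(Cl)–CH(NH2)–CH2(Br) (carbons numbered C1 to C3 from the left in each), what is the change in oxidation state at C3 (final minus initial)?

+2

Before: C3 has 1 bond to C, 2 bonds to H, 1 bond to Li → oxidation state -3.
After: C3 has 1 bond to C, 2 bonds to H, 1 bond to Br → oxidation state -1.
Δ = -1 − (-3) = +2, so this is an oxidation at C3.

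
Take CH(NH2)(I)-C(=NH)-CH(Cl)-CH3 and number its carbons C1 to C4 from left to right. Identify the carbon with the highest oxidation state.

Each bond to a more electronegative atom (O, N, halogen) counts +1, each bond to a less electronegative atom (H, metal, B, Si) counts −1, and each C–C bond counts 0. Tallying each carbon:
C1: 1C, 1H, 1N, 1I → 0 − 1 + 1 + 1 = +1
C2: 2C, 2N → 0 + 2 = +2
C3: 2C, 1H, 1Cl → 0 − 1 + 1 = 0
C4: 1C, 3H → 0 − 3 = -3
The most oxidised carbon is C2 at +2.

C2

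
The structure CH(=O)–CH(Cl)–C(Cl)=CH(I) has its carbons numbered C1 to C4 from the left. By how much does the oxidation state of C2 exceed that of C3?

-1

C2: 2C, 1H, 1Cl → 0 − 1 + 1 = 0
C3: 3C, 1Cl → 0 + 1 = +1
Difference: 0 − (+1) = -1.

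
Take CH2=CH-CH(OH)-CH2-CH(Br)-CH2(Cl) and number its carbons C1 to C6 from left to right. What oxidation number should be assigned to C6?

Each bond to a more electronegative atom (O, N, halogen) counts +1, each bond to a less electronegative atom (H, metal, B, Si) counts −1, and each C–C bond counts 0.
C6 has one bond to C (0), one bond to H (-1), one bond to Cl (+1), one bond to H (-1).
Oxidation state = 0 − 1 + 1 − 1 = -1.

-1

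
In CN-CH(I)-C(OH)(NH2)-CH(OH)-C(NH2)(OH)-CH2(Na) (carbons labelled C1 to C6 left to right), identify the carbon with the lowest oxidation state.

C6

Each bond to a more electronegative atom (O, N, halogen) counts +1, each bond to a less electronegative atom (H, metal, B, Si) counts −1, and each C–C bond counts 0. Tallying each carbon:
C1: 1C, 3N → 0 + 3 = +3
C2: 2C, 1H, 1I → 0 − 1 + 1 = 0
C3: 2C, 1O, 1N → 0 + 1 + 1 = +2
C4: 2C, 1H, 1O → 0 − 1 + 1 = 0
C5: 2C, 1O, 1N → 0 + 1 + 1 = +2
C6: 1C, 2H, 1Na → 0 − 2 − 1 = -3
The most reduced carbon is C6 at -3.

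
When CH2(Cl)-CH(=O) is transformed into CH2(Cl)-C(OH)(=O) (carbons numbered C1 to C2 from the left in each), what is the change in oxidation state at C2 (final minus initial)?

+2

Before: C2 has 1 bond to C, 1 bond to H, 2 bonds to O → oxidation state +1.
After: C2 has 1 bond to C, 3 bonds to O → oxidation state +3.
Δ = +3 − (+1) = +2, so this is an oxidation at C2.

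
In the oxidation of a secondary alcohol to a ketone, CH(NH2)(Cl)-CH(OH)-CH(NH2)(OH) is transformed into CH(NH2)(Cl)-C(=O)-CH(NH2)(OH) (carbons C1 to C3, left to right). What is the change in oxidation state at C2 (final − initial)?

Before: C2 has 2 bonds to C, 1 bond to H, 1 bond to O → oxidation state 0.
After: C2 has 2 bonds to C, 2 bonds to O → oxidation state +2.
Δ = +2 − (0) = +2, so this is an oxidation at C2.

+2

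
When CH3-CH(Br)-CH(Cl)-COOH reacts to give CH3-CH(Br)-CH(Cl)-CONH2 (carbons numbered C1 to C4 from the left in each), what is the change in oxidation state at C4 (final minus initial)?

0

Before: C4 has 1 bond to C, 3 bonds to O → oxidation state +3.
After: C4 has 1 bond to C, 2 bonds to O, 1 bond to N → oxidation state +3.
Δ = +3 − (+3) = 0, so no net redox change at C4.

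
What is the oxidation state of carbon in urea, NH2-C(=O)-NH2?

+4

Count +1 for every bond to an atom more electronegative than carbon and −1 for every bond to one less electronegative; C–C bonds are 0.
The carbon has one bond to N (+1), a double bond to O (2×+1 = +2), one bond to N (+1).
Oxidation state = +1 + 2 + 1 = +4.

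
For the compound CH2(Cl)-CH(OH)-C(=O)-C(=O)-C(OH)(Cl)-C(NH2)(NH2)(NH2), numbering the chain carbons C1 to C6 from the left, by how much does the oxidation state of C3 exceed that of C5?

0

C3: 2C, 2O → 0 + 2 = +2
C5: 2C, 1O, 1Cl → 0 + 1 + 1 = +2
Difference: +2 − (+2) = 0.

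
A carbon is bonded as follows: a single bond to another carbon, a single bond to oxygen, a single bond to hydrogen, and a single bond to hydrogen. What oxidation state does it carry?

-1

Assign +1 per bond to O/N/halogen, −1 per bond to H or an electropositive element, and 0 per bond to carbon.
The carbon has one bond to C (0), one bond to O (+1), one bond to H (-1), one bond to H (-1).
Oxidation state = 0 + 1 − 1 − 1 = -1.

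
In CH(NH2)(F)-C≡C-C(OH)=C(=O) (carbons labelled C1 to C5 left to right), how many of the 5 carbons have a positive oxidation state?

3

Bonds to more-electronegative neighbours contribute +1 each, bonds to H or metals contribute −1 each, and C–C bonds contribute 0. Tallying each carbon:
C1: 1C, 1H, 1N, 1F → 0 − 1 + 1 + 1 = +1
C2: 4C → 0 = 0
C3: 4C → 0 = 0
C4: 3C, 1O → 0 + 1 = +1
C5: 2C, 2O → 0 + 2 = +2
3 carbons (C1, C4, C5) meet the condition.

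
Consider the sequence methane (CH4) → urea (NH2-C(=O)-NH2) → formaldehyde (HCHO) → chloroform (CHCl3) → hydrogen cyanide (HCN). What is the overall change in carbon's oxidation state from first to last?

Carbon oxidation states along the series — methane: -4, urea: +4, formaldehyde: 0, chloroform: +2, hydrogen cyanide: +2.
Net change = +2 − (-4) = +6.

+6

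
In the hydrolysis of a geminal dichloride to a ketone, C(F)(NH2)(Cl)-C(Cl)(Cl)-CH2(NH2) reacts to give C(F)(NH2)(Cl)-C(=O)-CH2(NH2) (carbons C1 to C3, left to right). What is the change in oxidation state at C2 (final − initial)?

Before: C2 has 2 bonds to C, 2 bonds to Cl → oxidation state +2.
After: C2 has 2 bonds to C, 2 bonds to O → oxidation state +2.
Δ = +2 − (+2) = 0, so no net redox change at C2.

0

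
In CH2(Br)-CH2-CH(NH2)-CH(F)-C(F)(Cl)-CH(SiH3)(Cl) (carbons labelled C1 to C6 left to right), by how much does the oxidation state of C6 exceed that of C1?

0

C6: 1C, 1H, 1Cl, 1Si → 0 − 1 + 1 − 1 = -1
C1: 1C, 2H, 1Br → 0 − 2 + 1 = -1
Difference: -1 − (-1) = 0.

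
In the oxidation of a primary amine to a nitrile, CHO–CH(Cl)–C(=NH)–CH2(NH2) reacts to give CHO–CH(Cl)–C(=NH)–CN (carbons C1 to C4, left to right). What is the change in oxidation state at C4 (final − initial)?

Before: C4 has 1 bond to C, 2 bonds to H, 1 bond to N → oxidation state -1.
After: C4 has 1 bond to C, 3 bonds to N → oxidation state +3.
Δ = +3 − (-1) = +4, so this is an oxidation at C4.

+4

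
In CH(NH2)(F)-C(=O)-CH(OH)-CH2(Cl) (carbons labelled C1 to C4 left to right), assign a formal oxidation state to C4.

-1

Bonds to more-electronegative neighbours contribute +1 each, bonds to H or metals contribute −1 each, and C–C bonds contribute 0.
C4 has one bond to C (0), one bond to Cl (+1), one bond to H (-1), one bond to H (-1).
Oxidation state = 0 + 1 − 1 − 1 = -1.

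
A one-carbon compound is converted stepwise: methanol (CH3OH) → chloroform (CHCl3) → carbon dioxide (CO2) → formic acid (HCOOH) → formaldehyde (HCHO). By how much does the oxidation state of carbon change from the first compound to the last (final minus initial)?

+2

Carbon oxidation states along the series — methanol: -2, chloroform: +2, carbon dioxide: +4, formic acid: +2, formaldehyde: 0.
Net change = 0 − (-2) = +2.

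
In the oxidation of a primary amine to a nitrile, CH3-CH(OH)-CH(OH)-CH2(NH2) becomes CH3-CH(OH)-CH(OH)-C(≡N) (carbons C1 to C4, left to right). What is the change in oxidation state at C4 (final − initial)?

Before: C4 has 1 bond to C, 2 bonds to H, 1 bond to N → oxidation state -1.
After: C4 has 1 bond to C, 3 bonds to N → oxidation state +3.
Δ = +3 − (-1) = +4, so this is an oxidation at C4.

+4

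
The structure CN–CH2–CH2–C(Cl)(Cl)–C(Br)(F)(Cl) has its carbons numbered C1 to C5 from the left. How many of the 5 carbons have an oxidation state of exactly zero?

Tallying each carbon's bonds:
C1: 1C, 3N → 0 + 3 = +3
C2: 2C, 2H → 0 − 2 = -2
C3: 2C, 2H → 0 − 2 = -2
C4: 2C, 2Cl → 0 + 2 = +2
C5: 1C, 1F, 1Cl, 1Br → 0 + 1 + 1 + 1 = +3
0 carbons meet the condition.

0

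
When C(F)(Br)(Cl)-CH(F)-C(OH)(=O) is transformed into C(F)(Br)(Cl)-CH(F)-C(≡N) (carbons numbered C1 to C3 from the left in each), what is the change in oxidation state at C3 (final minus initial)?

Before: C3 has 1 bond to C, 3 bonds to O → oxidation state +3.
After: C3 has 1 bond to C, 3 bonds to N → oxidation state +3.
Δ = +3 − (+3) = 0, so no net redox change at C3.

0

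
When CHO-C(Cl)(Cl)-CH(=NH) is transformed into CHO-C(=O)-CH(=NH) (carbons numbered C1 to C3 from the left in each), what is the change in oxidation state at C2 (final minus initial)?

Before: C2 has 2 bonds to C, 2 bonds to Cl → oxidation state +2.
After: C2 has 2 bonds to C, 2 bonds to O → oxidation state +2.
Δ = +2 − (+2) = 0, so no net redox change at C2.

0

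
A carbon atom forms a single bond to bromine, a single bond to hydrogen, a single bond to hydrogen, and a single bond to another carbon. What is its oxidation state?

Assign +1 per bond to O/N/halogen, −1 per bond to H or an electropositive element, and 0 per bond to carbon.
The carbon has one bond to C (0), one bond to H (-1), one bond to H (-1), one bond to Br (+1).
Oxidation state = 0 − 1 − 1 + 1 = -1.

-1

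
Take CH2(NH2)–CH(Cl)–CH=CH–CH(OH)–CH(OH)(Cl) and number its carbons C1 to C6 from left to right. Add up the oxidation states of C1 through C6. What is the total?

-2

Assign +1 per bond to O/N/halogen, −1 per bond to H or an electropositive element, and 0 per bond to carbon. Tallying each carbon:
C1: 1C, 2H, 1N → 0 − 2 + 1 = -1
C2: 2C, 1H, 1Cl → 0 − 1 + 1 = 0
C3: 3C, 1H → 0 − 1 = -1
C4: 3C, 1H → 0 − 1 = -1
C5: 2C, 1H, 1O → 0 − 1 + 1 = 0
C6: 1C, 1H, 1O, 1Cl → 0 − 1 + 1 + 1 = +1
Sum = -1 + 0 − 1 − 1 + 0 + 1 = -2.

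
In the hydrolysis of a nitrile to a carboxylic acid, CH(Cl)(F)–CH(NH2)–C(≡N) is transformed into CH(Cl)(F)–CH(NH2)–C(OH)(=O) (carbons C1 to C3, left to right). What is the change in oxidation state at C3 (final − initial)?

Before: C3 has 1 bond to C, 3 bonds to N → oxidation state +3.
After: C3 has 1 bond to C, 3 bonds to O → oxidation state +3.
Δ = +3 − (+3) = 0, so no net redox change at C3.

0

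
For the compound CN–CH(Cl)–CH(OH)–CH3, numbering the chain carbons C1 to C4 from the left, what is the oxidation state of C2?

0

Each bond to a more electronegative atom (O, N, halogen) counts +1, each bond to a less electronegative atom (H, metal, B, Si) counts −1, and each C–C bond counts 0.
C2 has one bond to C (0), one bond to C (0), one bond to Cl (+1), one bond to H (-1).
Oxidation state = 0 + 0 + 1 − 1 = 0.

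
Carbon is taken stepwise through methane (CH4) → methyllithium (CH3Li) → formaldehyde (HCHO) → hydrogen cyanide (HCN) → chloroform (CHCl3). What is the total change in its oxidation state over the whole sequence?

Carbon oxidation states along the series — methane: -4, methyllithium: -4, formaldehyde: 0, hydrogen cyanide: +2, chloroform: +2.
Net change = +2 − (-4) = +6.

+6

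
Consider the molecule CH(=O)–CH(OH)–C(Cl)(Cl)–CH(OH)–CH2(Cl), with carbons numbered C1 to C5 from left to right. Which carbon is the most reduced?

Tallying each carbon's bonds:
C1: 1C, 1H, 2O → 0 − 1 + 2 = +1
C2: 2C, 1H, 1O → 0 − 1 + 1 = 0
C3: 2C, 2Cl → 0 + 2 = +2
C4: 2C, 1H, 1O → 0 − 1 + 1 = 0
C5: 1C, 2H, 1Cl → 0 − 2 + 1 = -1
The most reduced carbon is C5 at -1.

C5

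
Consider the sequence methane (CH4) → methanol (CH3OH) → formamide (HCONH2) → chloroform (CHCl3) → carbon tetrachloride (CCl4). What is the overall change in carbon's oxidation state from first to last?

Carbon oxidation states along the series — methane: -4, methanol: -2, formamide: +2, chloroform: +2, carbon tetrachloride: +4.
Net change = +4 − (-4) = +8.

+8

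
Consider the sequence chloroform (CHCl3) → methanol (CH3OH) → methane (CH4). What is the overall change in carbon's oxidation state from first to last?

Carbon oxidation states along the series — chloroform: +2, methanol: -2, methane: -4.
Net change = -4 − (+2) = -6.

-6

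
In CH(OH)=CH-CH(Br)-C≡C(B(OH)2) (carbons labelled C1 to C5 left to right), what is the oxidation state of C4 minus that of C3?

0

C4: 4C → 0 = 0
C3: 2C, 1H, 1Br → 0 − 1 + 1 = 0
Difference: 0 − (0) = 0.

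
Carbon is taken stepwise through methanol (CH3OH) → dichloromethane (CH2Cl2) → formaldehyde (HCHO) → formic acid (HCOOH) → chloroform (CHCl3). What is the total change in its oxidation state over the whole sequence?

Carbon oxidation states along the series — methanol: -2, dichloromethane: 0, formaldehyde: 0, formic acid: +2, chloroform: +2.
Net change = +2 − (-2) = +4.

+4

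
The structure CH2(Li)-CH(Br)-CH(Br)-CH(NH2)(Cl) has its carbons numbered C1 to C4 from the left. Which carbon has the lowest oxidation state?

Each bond to a more electronegative atom (O, N, halogen) counts +1, each bond to a less electronegative atom (H, metal, B, Si) counts −1, and each C–C bond counts 0. Tallying each carbon:
C1: 1C, 2H, 1Li → 0 − 2 − 1 = -3
C2: 2C, 1H, 1Br → 0 − 1 + 1 = 0
C3: 2C, 1H, 1Br → 0 − 1 + 1 = 0
C4: 1C, 1H, 1N, 1Cl → 0 − 1 + 1 + 1 = +1
The most reduced carbon is C1 at -3.

C1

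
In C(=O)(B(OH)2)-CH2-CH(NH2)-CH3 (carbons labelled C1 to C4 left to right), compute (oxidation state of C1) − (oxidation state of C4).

+4

C1: 1C, 2O, 1B → 0 + 2 − 1 = +1
C4: 1C, 3H → 0 − 3 = -3
Difference: +1 − (-3) = +4.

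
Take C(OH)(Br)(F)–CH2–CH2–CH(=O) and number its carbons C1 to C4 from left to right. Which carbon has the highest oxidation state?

Tallying each carbon's bonds:
C1: 1C, 1O, 1F, 1Br → 0 + 1 + 1 + 1 = +3
C2: 2C, 2H → 0 − 2 = -2
C3: 2C, 2H → 0 − 2 = -2
C4: 1C, 1H, 2O → 0 − 1 + 2 = +1
The most oxidised carbon is C1 at +3.

C1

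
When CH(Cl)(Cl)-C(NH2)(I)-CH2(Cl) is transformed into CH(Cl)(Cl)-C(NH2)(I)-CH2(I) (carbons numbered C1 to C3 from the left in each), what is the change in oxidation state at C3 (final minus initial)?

Before: C3 has 1 bond to C, 2 bonds to H, 1 bond to Cl → oxidation state -1.
After: C3 has 1 bond to C, 2 bonds to H, 1 bond to I → oxidation state -1.
Δ = -1 − (-1) = 0, so no net redox change at C3.

0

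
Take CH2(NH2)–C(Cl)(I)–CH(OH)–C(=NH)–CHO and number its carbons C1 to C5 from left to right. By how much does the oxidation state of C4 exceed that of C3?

+2

C4: 2C, 2N → 0 + 2 = +2
C3: 2C, 1H, 1O → 0 − 1 + 1 = 0
Difference: +2 − (0) = +2.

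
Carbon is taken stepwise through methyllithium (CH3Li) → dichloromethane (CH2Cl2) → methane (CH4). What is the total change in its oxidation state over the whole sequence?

Carbon oxidation states along the series — methyllithium: -4, dichloromethane: 0, methane: -4.
Net change = -4 − (-4) = 0.

0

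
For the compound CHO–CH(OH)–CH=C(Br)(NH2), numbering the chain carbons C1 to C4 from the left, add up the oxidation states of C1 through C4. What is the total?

+2

Tallying each carbon's bonds:
C1: 1C, 1H, 2O → 0 − 1 + 2 = +1
C2: 2C, 1H, 1O → 0 − 1 + 1 = 0
C3: 3C, 1H → 0 − 1 = -1
C4: 2C, 1N, 1Br → 0 + 1 + 1 = +2
Sum = +1 + 0 − 1 + 2 = +2.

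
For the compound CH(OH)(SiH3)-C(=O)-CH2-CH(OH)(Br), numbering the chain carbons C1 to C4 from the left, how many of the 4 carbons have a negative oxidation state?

2

Tallying each carbon's bonds:
C1: 1C, 1H, 1O, 1Si → 0 − 1 + 1 − 1 = -1
C2: 2C, 2O → 0 + 2 = +2
C3: 2C, 2H → 0 − 2 = -2
C4: 1C, 1H, 1O, 1Br → 0 − 1 + 1 + 1 = +1
2 carbons (C1, C3) meet the condition.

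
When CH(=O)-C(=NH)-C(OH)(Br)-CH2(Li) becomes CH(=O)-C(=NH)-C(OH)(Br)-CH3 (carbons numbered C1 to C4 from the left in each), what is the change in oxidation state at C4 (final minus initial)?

0

Before: C4 has 1 bond to C, 2 bonds to H, 1 bond to Li → oxidation state -3.
After: C4 has 1 bond to C, 3 bonds to H → oxidation state -3.
Δ = -3 − (-3) = 0, so no net redox change at C4.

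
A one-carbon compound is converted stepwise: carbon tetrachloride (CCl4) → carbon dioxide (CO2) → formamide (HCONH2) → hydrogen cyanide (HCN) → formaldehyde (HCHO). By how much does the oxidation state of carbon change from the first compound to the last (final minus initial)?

Carbon oxidation states along the series — carbon tetrachloride: +4, carbon dioxide: +4, formamide: +2, hydrogen cyanide: +2, formaldehyde: 0.
Net change = 0 − (+4) = -4.

-4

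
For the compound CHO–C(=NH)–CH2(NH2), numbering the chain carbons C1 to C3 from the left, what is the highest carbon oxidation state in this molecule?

+2

Assign +1 per bond to O/N/halogen, −1 per bond to H or an electropositive element, and 0 per bond to carbon. Tallying each carbon:
C1: 1C, 1H, 2O → 0 − 1 + 2 = +1
C2: 2C, 2N → 0 + 2 = +2
C3: 1C, 2H, 1N → 0 − 2 + 1 = -1
The highest value is +2.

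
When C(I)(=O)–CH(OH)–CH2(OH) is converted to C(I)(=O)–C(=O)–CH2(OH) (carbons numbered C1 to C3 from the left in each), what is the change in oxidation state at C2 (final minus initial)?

Before: C2 has 2 bonds to C, 1 bond to H, 1 bond to O → oxidation state 0.
After: C2 has 2 bonds to C, 2 bonds to O → oxidation state +2.
Δ = +2 − (0) = +2, so this is an oxidation at C2.

+2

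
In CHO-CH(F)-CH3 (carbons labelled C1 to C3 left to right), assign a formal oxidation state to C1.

+1

C1 has one bond to C (0), one bond to H (-1), a double bond to O (2×+1 = +2).
Oxidation state = 0 − 1 + 2 = +1.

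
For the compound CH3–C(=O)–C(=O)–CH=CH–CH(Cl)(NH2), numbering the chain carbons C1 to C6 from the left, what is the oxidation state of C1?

C1 has one bond to C (0), one bond to H (-1), one bond to H (-1), one bond to H (-1).
Oxidation state = 0 − 1 − 1 − 1 = -3.

-3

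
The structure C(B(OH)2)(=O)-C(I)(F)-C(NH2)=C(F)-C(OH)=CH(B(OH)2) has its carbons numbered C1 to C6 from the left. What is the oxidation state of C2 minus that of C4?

+1

C2: 2C, 1F, 1I → 0 + 1 + 1 = +2
C4: 3C, 1F → 0 + 1 = +1
Difference: +2 − (+1) = +1.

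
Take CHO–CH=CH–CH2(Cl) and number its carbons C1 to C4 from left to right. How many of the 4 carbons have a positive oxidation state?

1

Each bond to a more electronegative atom (O, N, halogen) counts +1, each bond to a less electronegative atom (H, metal, B, Si) counts −1, and each C–C bond counts 0. Tallying each carbon:
C1: 1C, 1H, 2O → 0 − 1 + 2 = +1
C2: 3C, 1H → 0 − 1 = -1
C3: 3C, 1H → 0 − 1 = -1
C4: 1C, 2H, 1Cl → 0 − 2 + 1 = -1
1 carbon (C1) meets the condition.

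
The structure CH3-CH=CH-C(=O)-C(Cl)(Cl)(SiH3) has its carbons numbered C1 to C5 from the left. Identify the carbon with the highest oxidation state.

Assign +1 per bond to O/N/halogen, −1 per bond to H or an electropositive element, and 0 per bond to carbon. Tallying each carbon:
C1: 1C, 3H → 0 − 3 = -3
C2: 3C, 1H → 0 − 1 = -1
C3: 3C, 1H → 0 − 1 = -1
C4: 2C, 2O → 0 + 2 = +2
C5: 1C, 2Cl, 1Si → 0 + 2 − 1 = +1
The most oxidised carbon is C4 at +2.

C4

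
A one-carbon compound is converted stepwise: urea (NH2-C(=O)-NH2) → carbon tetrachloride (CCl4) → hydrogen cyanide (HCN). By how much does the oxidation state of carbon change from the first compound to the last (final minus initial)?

Carbon oxidation states along the series — urea: +4, carbon tetrachloride: +4, hydrogen cyanide: +2.
Net change = +2 − (+4) = -2.

-2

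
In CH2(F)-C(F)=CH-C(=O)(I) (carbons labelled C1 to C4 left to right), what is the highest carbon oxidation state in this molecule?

Each bond to a more electronegative atom (O, N, halogen) counts +1, each bond to a less electronegative atom (H, metal, B, Si) counts −1, and each C–C bond counts 0. Tallying each carbon:
C1: 1C, 2H, 1F → 0 − 2 + 1 = -1
C2: 3C, 1F → 0 + 1 = +1
C3: 3C, 1H → 0 − 1 = -1
C4: 1C, 2O, 1I → 0 + 2 + 1 = +3
The highest value is +3.

+3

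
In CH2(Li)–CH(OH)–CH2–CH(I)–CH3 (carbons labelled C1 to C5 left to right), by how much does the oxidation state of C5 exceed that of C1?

C5: 1C, 3H → 0 − 3 = -3
C1: 1C, 2H, 1Li → 0 − 2 − 1 = -3
Difference: -3 − (-3) = 0.

0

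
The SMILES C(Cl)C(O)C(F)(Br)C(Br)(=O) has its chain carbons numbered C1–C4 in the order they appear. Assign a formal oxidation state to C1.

-1

Count +1 for every bond to an atom more electronegative than carbon and −1 for every bond to one less electronegative; C–C bonds are 0.
C1 has one bond to C (0), one bond to Cl (+1), one bond to H (-1), one bond to H (-1).
Oxidation state = 0 + 1 − 1 − 1 = -1.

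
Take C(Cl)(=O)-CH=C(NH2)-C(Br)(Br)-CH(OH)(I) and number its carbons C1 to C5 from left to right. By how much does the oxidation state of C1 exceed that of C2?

+4

C1: 1C, 2O, 1Cl → 0 + 2 + 1 = +3
C2: 3C, 1H → 0 − 1 = -1
Difference: +3 − (-1) = +4.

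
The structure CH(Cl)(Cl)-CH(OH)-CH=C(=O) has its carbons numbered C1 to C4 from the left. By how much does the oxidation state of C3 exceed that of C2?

C3: 3C, 1H → 0 − 1 = -1
C2: 2C, 1H, 1O → 0 − 1 + 1 = 0
Difference: -1 − (0) = -1.

-1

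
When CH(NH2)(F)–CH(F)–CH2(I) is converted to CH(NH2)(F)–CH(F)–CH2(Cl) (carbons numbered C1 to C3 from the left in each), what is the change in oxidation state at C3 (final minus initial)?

0

Before: C3 has 1 bond to C, 2 bonds to H, 1 bond to I → oxidation state -1.
After: C3 has 1 bond to C, 2 bonds to H, 1 bond to Cl → oxidation state -1.
Δ = -1 − (-1) = 0, so no net redox change at C3.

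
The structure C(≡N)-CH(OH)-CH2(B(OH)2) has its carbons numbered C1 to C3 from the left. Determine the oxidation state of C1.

C1 has one bond to C (0), a triple bond to N (3×+1 = +3).
Oxidation state = 0 + 3 = +3.

+3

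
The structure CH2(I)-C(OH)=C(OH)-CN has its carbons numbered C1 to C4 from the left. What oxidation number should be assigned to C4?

+3

Count +1 for every bond to an atom more electronegative than carbon and −1 for every bond to one less electronegative; C–C bonds are 0.
C4 has one bond to C (0), a triple bond to N (3×+1 = +3).
Oxidation state = 0 + 3 = +3.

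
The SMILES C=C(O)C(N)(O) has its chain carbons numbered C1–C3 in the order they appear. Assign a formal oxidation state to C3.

+1

C3 has one bond to C (0), one bond to N (+1), one bond to O (+1), one bond to H (-1).
Oxidation state = 0 + 1 + 1 − 1 = +1.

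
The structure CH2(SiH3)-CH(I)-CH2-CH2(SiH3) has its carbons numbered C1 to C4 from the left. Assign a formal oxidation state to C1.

-3

Each bond to a more electronegative atom (O, N, halogen) counts +1, each bond to a less electronegative atom (H, metal, B, Si) counts −1, and each C–C bond counts 0.
C1 has one bond to C (0), one bond to Si (-1), one bond to H (-1), one bond to H (-1).
Oxidation state = 0 − 1 − 1 − 1 = -3.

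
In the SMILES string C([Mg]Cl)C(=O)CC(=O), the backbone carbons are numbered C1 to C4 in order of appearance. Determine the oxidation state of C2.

+2

C2 has one bond to C (0), one bond to C (0), a double bond to O (2×+1 = +2).
Oxidation state = 0 + 0 + 2 = +2.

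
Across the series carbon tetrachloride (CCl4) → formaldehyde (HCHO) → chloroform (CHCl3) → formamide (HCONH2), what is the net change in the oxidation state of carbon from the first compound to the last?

-2

Carbon oxidation states along the series — carbon tetrachloride: +4, formaldehyde: 0, chloroform: +2, formamide: +2.
Net change = +2 − (+4) = -2.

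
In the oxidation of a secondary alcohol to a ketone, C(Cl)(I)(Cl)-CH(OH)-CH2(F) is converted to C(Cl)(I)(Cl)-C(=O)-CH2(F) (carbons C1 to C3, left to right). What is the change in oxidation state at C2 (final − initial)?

Before: C2 has 2 bonds to C, 1 bond to H, 1 bond to O → oxidation state 0.
After: C2 has 2 bonds to C, 2 bonds to O → oxidation state +2.
Δ = +2 − (0) = +2, so this is an oxidation at C2.

+2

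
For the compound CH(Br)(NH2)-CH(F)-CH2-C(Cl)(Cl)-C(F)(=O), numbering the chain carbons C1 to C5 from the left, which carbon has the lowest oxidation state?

C3

Tallying each carbon's bonds:
C1: 1C, 1H, 1N, 1Br → 0 − 1 + 1 + 1 = +1
C2: 2C, 1H, 1F → 0 − 1 + 1 = 0
C3: 2C, 2H → 0 − 2 = -2
C4: 2C, 2Cl → 0 + 2 = +2
C5: 1C, 2O, 1F → 0 + 2 + 1 = +3
The most reduced carbon is C3 at -2.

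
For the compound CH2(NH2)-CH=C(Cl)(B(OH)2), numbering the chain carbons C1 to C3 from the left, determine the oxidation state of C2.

-1

Count +1 for every bond to an atom more electronegative than carbon and −1 for every bond to one less electronegative; C–C bonds are 0.
C2 has one bond to C (0), a double bond to C (2×0 = 0), one bond to H (-1).
Oxidation state = 0 + 0 − 1 = -1.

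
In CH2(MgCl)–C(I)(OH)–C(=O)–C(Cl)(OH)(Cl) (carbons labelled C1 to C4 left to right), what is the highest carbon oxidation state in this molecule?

+3

Tallying each carbon's bonds:
C1: 1C, 2H, 1Mg → 0 − 2 − 1 = -3
C2: 2C, 1O, 1I → 0 + 1 + 1 = +2
C3: 2C, 2O → 0 + 2 = +2
C4: 1C, 1O, 2Cl → 0 + 1 + 2 = +3
The highest value is +3.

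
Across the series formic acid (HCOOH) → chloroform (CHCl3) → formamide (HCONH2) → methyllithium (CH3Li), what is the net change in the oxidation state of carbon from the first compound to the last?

-6

Carbon oxidation states along the series — formic acid: +2, chloroform: +2, formamide: +2, methyllithium: -4.
Net change = -4 − (+2) = -6.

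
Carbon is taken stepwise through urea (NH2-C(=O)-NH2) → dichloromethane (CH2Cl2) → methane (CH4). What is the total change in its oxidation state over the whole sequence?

Carbon oxidation states along the series — urea: +4, dichloromethane: 0, methane: -4.
Net change = -4 − (+4) = -8.

-8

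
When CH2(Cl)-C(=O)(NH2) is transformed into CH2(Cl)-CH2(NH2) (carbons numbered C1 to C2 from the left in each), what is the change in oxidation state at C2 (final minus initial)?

Before: C2 has 1 bond to C, 2 bonds to O, 1 bond to N → oxidation state +3.
After: C2 has 1 bond to C, 2 bonds to H, 1 bond to N → oxidation state -1.
Δ = -1 − (+3) = -4, so this is a reduction at C2.

-4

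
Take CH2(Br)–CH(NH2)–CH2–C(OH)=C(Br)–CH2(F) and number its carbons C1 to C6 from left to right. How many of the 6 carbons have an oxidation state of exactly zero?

Count +1 for every bond to an atom more electronegative than carbon and −1 for every bond to one less electronegative; C–C bonds are 0. Tallying each carbon:
C1: 1C, 2H, 1Br → 0 − 2 + 1 = -1
C2: 2C, 1H, 1N → 0 − 1 + 1 = 0
C3: 2C, 2H → 0 − 2 = -2
C4: 3C, 1O → 0 + 1 = +1
C5: 3C, 1Br → 0 + 1 = +1
C6: 1C, 2H, 1F → 0 − 2 + 1 = -1
1 carbon (C2) meets the condition.

1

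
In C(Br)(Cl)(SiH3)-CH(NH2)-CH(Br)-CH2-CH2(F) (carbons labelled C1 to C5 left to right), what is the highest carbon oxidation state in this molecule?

Tallying each carbon's bonds:
C1: 1C, 1Cl, 1Br, 1Si → 0 + 1 + 1 − 1 = +1
C2: 2C, 1H, 1N → 0 − 1 + 1 = 0
C3: 2C, 1H, 1Br → 0 − 1 + 1 = 0
C4: 2C, 2H → 0 − 2 = -2
C5: 1C, 2H, 1F → 0 − 2 + 1 = -1
The highest value is +1.

+1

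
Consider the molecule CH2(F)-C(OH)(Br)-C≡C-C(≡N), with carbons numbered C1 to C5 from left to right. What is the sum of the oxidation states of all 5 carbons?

+4

Assign +1 per bond to O/N/halogen, −1 per bond to H or an electropositive element, and 0 per bond to carbon. Tallying each carbon:
C1: 1C, 2H, 1F → 0 − 2 + 1 = -1
C2: 2C, 1O, 1Br → 0 + 1 + 1 = +2
C3: 4C → 0 = 0
C4: 4C → 0 = 0
C5: 1C, 3N → 0 + 3 = +3
Sum = -1 + 2 + 0 + 0 + 3 = +4.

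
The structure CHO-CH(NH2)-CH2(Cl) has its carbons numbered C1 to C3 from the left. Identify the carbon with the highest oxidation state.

C1

Tallying each carbon's bonds:
C1: 1C, 1H, 2O → 0 − 1 + 2 = +1
C2: 2C, 1H, 1N → 0 − 1 + 1 = 0
C3: 1C, 2H, 1Cl → 0 − 2 + 1 = -1
The most oxidised carbon is C1 at +1.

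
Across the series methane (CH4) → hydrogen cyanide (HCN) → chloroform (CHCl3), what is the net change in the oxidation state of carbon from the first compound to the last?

+6

Carbon oxidation states along the series — methane: -4, hydrogen cyanide: +2, chloroform: +2.
Net change = +2 − (-4) = +6.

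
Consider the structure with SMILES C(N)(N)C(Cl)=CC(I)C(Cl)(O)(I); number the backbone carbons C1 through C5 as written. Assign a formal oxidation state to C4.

C4 has one bond to C (0), one bond to C (0), one bond to H (-1), one bond to I (+1).
Oxidation state = 0 + 0 − 1 + 1 = 0.

0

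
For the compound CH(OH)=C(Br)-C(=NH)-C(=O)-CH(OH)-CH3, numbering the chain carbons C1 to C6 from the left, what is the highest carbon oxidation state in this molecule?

+2

Count +1 for every bond to an atom more electronegative than carbon and −1 for every bond to one less electronegative; C–C bonds are 0. Tallying each carbon:
C1: 2C, 1H, 1O → 0 − 1 + 1 = 0
C2: 3C, 1Br → 0 + 1 = +1
C3: 2C, 2N → 0 + 2 = +2
C4: 2C, 2O → 0 + 2 = +2
C5: 2C, 1H, 1O → 0 − 1 + 1 = 0
C6: 1C, 3H → 0 − 3 = -3
The highest value is +2.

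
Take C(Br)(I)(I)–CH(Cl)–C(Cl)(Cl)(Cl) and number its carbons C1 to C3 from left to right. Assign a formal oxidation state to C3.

+3

C3 has one bond to C (0), one bond to Cl (+1), one bond to Cl (+1), one bond to Cl (+1).
Oxidation state = 0 + 1 + 1 + 1 = +3.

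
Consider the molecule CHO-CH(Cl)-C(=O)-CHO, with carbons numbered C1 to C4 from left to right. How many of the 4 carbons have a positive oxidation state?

3

Tallying each carbon's bonds:
C1: 1C, 1H, 2O → 0 − 1 + 2 = +1
C2: 2C, 1H, 1Cl → 0 − 1 + 1 = 0
C3: 2C, 2O → 0 + 2 = +2
C4: 1C, 1H, 2O → 0 − 1 + 2 = +1
3 carbons (C1, C3, C4) meet the condition.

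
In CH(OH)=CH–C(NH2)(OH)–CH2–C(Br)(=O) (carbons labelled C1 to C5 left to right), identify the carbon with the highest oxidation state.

Bonds to more-electronegative neighbours contribute +1 each, bonds to H or metals contribute −1 each, and C–C bonds contribute 0. Tallying each carbon:
C1: 2C, 1H, 1O → 0 − 1 + 1 = 0
C2: 3C, 1H → 0 − 1 = -1
C3: 2C, 1O, 1N → 0 + 1 + 1 = +2
C4: 2C, 2H → 0 − 2 = -2
C5: 1C, 2O, 1Br → 0 + 2 + 1 = +3
The most oxidised carbon is C5 at +3.

C5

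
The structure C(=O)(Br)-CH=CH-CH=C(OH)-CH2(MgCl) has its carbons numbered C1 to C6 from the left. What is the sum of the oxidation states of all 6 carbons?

-2

Tallying each carbon's bonds:
C1: 1C, 2O, 1Br → 0 + 2 + 1 = +3
C2: 3C, 1H → 0 − 1 = -1
C3: 3C, 1H → 0 − 1 = -1
C4: 3C, 1H → 0 − 1 = -1
C5: 3C, 1O → 0 + 1 = +1
C6: 1C, 2H, 1Mg → 0 − 2 − 1 = -3
Sum = +3 − 1 − 1 − 1 + 1 − 3 = -2.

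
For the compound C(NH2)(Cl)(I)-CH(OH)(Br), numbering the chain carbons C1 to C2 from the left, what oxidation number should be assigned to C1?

C1 has one bond to C (0), one bond to N (+1), one bond to Cl (+1), one bond to I (+1).
Oxidation state = 0 + 1 + 1 + 1 = +3.

+3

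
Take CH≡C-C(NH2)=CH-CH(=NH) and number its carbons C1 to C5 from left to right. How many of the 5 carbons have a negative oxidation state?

Tallying each carbon's bonds:
C1: 3C, 1H → 0 − 1 = -1
C2: 4C → 0 = 0
C3: 3C, 1N → 0 + 1 = +1
C4: 3C, 1H → 0 − 1 = -1
C5: 1C, 1H, 2N → 0 − 1 + 2 = +1
2 carbons (C1, C4) meet the condition.

2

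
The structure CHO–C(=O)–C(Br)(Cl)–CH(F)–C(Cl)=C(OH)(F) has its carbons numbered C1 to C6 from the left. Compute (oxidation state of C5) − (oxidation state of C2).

C5: 3C, 1Cl → 0 + 1 = +1
C2: 2C, 2O → 0 + 2 = +2
Difference: +1 − (+2) = -1.

-1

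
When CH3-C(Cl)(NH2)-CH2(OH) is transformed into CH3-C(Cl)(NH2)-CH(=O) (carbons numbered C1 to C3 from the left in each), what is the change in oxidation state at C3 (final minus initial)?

+2

Before: C3 has 1 bond to C, 2 bonds to H, 1 bond to O → oxidation state -1.
After: C3 has 1 bond to C, 1 bond to H, 2 bonds to O → oxidation state +1.
Δ = +1 − (-1) = +2, so this is an oxidation at C3.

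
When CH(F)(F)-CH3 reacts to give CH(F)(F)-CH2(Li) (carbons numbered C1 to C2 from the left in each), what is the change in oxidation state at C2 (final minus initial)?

0

Before: C2 has 1 bond to C, 3 bonds to H → oxidation state -3.
After: C2 has 1 bond to C, 2 bonds to H, 1 bond to Li → oxidation state -3.
Δ = -3 − (-3) = 0, so no net redox change at C2.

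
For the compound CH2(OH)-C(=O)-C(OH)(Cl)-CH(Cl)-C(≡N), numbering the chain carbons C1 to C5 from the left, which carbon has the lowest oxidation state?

C1

Bonds to more-electronegative neighbours contribute +1 each, bonds to H or metals contribute −1 each, and C–C bonds contribute 0. Tallying each carbon:
C1: 1C, 2H, 1O → 0 − 2 + 1 = -1
C2: 2C, 2O → 0 + 2 = +2
C3: 2C, 1O, 1Cl → 0 + 1 + 1 = +2
C4: 2C, 1H, 1Cl → 0 − 1 + 1 = 0
C5: 1C, 3N → 0 + 3 = +3
The most reduced carbon is C1 at -1.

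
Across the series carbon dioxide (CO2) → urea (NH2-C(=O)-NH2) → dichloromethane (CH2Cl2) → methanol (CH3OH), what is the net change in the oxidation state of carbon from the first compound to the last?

-6

Carbon oxidation states along the series — carbon dioxide: +4, urea: +4, dichloromethane: 0, methanol: -2.
Net change = -2 − (+4) = -6.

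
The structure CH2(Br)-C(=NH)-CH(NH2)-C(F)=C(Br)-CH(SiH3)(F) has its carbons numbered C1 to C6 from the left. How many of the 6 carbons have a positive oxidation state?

Assign +1 per bond to O/N/halogen, −1 per bond to H or an electropositive element, and 0 per bond to carbon. Tallying each carbon:
C1: 1C, 2H, 1Br → 0 − 2 + 1 = -1
C2: 2C, 2N → 0 + 2 = +2
C3: 2C, 1H, 1N → 0 − 1 + 1 = 0
C4: 3C, 1F → 0 + 1 = +1
C5: 3C, 1Br → 0 + 1 = +1
C6: 1C, 1H, 1F, 1Si → 0 − 1 + 1 − 1 = -1
3 carbons (C2, C4, C5) meet the condition.

3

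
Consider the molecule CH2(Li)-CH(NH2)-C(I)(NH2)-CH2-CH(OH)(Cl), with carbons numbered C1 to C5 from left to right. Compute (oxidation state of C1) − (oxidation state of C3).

-5

C1: 1C, 2H, 1Li → 0 − 2 − 1 = -3
C3: 2C, 1N, 1I → 0 + 1 + 1 = +2
Difference: -3 − (+2) = -5.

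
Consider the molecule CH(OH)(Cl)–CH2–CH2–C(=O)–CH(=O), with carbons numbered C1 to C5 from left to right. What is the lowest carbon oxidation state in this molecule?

Tallying each carbon's bonds:
C1: 1C, 1H, 1O, 1Cl → 0 − 1 + 1 + 1 = +1
C2: 2C, 2H → 0 − 2 = -2
C3: 2C, 2H → 0 − 2 = -2
C4: 2C, 2O → 0 + 2 = +2
C5: 1C, 1H, 2O → 0 − 1 + 2 = +1
The lowest value is -2.

-2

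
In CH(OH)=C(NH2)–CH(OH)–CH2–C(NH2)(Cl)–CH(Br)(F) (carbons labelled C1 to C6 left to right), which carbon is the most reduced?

Each bond to a more electronegative atom (O, N, halogen) counts +1, each bond to a less electronegative atom (H, metal, B, Si) counts −1, and each C–C bond counts 0. Tallying each carbon:
C1: 2C, 1H, 1O → 0 − 1 + 1 = 0
C2: 3C, 1N → 0 + 1 = +1
C3: 2C, 1H, 1O → 0 − 1 + 1 = 0
C4: 2C, 2H → 0 − 2 = -2
C5: 2C, 1N, 1Cl → 0 + 1 + 1 = +2
C6: 1C, 1H, 1F, 1Br → 0 − 1 + 1 + 1 = +1
The most reduced carbon is C4 at -2.

C4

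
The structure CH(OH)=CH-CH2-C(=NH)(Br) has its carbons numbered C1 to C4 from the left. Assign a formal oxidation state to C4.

+3

Each bond to a more electronegative atom (O, N, halogen) counts +1, each bond to a less electronegative atom (H, metal, B, Si) counts −1, and each C–C bond counts 0.
C4 has one bond to C (0), a double bond to N (2×+1 = +2), one bond to Br (+1).
Oxidation state = 0 + 2 + 1 = +3.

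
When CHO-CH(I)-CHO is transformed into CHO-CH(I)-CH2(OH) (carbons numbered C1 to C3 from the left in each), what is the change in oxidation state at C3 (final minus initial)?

Before: C3 has 1 bond to C, 1 bond to H, 2 bonds to O → oxidation state +1.
After: C3 has 1 bond to C, 2 bonds to H, 1 bond to O → oxidation state -1.
Δ = -1 − (+1) = -2, so this is a reduction at C3.

-2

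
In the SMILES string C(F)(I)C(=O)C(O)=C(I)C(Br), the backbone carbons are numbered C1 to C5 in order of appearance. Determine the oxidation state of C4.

+1

C4 has a double bond to C (2×0 = 0), one bond to C (0), one bond to I (+1).
Oxidation state = 0 + 0 + 1 = +1.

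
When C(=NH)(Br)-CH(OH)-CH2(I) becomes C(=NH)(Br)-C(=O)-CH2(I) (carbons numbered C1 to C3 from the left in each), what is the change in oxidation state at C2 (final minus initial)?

+2

Before: C2 has 2 bonds to C, 1 bond to H, 1 bond to O → oxidation state 0.
After: C2 has 2 bonds to C, 2 bonds to O → oxidation state +2.
Δ = +2 − (0) = +2, so this is an oxidation at C2.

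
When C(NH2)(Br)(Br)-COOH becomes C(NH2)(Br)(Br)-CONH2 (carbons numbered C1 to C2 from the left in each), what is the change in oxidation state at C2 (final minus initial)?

0

Before: C2 has 1 bond to C, 3 bonds to O → oxidation state +3.
After: C2 has 1 bond to C, 2 bonds to O, 1 bond to N → oxidation state +3.
Δ = +3 − (+3) = 0, so no net redox change at C2.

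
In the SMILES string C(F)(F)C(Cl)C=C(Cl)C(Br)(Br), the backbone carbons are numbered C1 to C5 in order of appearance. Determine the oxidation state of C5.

C5 has one bond to C (0), one bond to Br (+1), one bond to Br (+1), one bond to H (-1).
Oxidation state = 0 + 1 + 1 − 1 = +1.

+1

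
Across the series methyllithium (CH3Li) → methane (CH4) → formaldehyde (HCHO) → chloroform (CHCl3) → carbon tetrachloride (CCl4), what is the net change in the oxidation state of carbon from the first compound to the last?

+8

Carbon oxidation states along the series — methyllithium: -4, methane: -4, formaldehyde: 0, chloroform: +2, carbon tetrachloride: +4.
Net change = +4 − (-4) = +8.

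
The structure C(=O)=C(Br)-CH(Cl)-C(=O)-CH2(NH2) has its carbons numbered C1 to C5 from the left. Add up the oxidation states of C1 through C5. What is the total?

Bonds to more-electronegative neighbours contribute +1 each, bonds to H or metals contribute −1 each, and C–C bonds contribute 0. Tallying each carbon:
C1: 2C, 2O → 0 + 2 = +2
C2: 3C, 1Br → 0 + 1 = +1
C3: 2C, 1H, 1Cl → 0 − 1 + 1 = 0
C4: 2C, 2O → 0 + 2 = +2
C5: 1C, 2H, 1N → 0 − 2 + 1 = -1
Sum = +2 + 1 + 0 + 2 − 1 = +4.

+4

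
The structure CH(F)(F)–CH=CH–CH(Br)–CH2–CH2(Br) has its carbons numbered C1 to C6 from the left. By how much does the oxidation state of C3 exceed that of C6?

C3: 3C, 1H → 0 − 1 = -1
C6: 1C, 2H, 1Br → 0 − 2 + 1 = -1
Difference: -1 − (-1) = 0.

0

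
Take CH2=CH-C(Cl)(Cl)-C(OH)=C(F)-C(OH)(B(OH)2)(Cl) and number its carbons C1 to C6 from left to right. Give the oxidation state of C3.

+2

Assign +1 per bond to O/N/halogen, −1 per bond to H or an electropositive element, and 0 per bond to carbon.
C3 has one bond to C (0), one bond to C (0), one bond to Cl (+1), one bond to Cl (+1).
Oxidation state = 0 + 0 + 1 + 1 = +2.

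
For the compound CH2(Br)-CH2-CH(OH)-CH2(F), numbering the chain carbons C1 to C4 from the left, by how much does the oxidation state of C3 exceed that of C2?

+2

C3: 2C, 1H, 1O → 0 − 1 + 1 = 0
C2: 2C, 2H → 0 − 2 = -2
Difference: 0 − (-2) = +2.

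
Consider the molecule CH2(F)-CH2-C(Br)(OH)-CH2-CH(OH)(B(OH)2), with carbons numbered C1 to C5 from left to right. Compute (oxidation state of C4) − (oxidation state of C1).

C4: 2C, 2H → 0 − 2 = -2
C1: 1C, 2H, 1F → 0 − 2 + 1 = -1
Difference: -2 − (-1) = -1.

-1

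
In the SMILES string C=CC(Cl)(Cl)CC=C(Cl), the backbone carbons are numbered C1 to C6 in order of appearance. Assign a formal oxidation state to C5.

Each bond to a more electronegative atom (O, N, halogen) counts +1, each bond to a less electronegative atom (H, metal, B, Si) counts −1, and each C–C bond counts 0.
C5 has one bond to C (0), a double bond to C (2×0 = 0), one bond to H (-1).
Oxidation state = 0 + 0 − 1 = -1.

-1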